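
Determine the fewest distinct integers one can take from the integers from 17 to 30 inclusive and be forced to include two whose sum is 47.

8

Two chosen integers sum to 47 exactly when both halves of some pair {x, 47−x} with 17 ≤ x ≤ 47−x ≤ 30 are chosen — 7 such pairs.
Every element belongs to one of those pairs, so the worst case picks one from each: 7 integers.
Pigeonhole: the 8th integer has to be the second member of some pair, so 7 + 1 = 8.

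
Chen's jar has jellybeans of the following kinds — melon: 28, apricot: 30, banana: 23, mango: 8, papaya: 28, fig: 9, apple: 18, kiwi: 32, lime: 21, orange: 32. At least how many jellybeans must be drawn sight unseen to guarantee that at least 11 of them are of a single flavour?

98

The 10 flavours are the holes; the jellybeans drawn are the pigeons.
To avoid 11 of any one flavour, the worst case takes at most 10 of each flavour, or every jellybean of a flavour that has fewer than 10.
That gives 10 + 10 + 10 + 8 + 10 + 9 + 10 + 10 + 10 + 10 = 97 jellybeans with no flavour reaching 11.
The next jellybean forces some flavour to 11, so 97 + 1 = 98.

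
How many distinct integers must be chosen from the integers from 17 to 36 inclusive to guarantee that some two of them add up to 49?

13

Two chosen integers sum to 49 exactly when both halves of some pair {x, 49−x} with 17 ≤ x ≤ 49−x ≤ 32 are chosen — 8 such pairs.
The remaining 4 elements (those with no distinct partner in range) can never complete a 49-sum, so the worst case takes all of them and one from each pair: 4 + 8 = 12.
The 13th integer has to be the second member of some pair, so 12 + 1 = 13.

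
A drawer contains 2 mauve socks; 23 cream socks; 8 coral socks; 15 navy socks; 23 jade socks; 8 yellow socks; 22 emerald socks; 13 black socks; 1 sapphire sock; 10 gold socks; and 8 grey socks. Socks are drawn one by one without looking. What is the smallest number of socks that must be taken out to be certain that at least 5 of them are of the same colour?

The 11 colours are the holes; the socks drawn are the pigeons.
To avoid 5 of any one colour, the worst case takes at most 4 of each colour, or every sock of a colour that has fewer than 4.
That gives 2 + 4 + 4 + 4 + 4 + 4 + 4 + 4 + 1 + 4 + 4 = 39 socks with no colour reaching 5.
The next sock forces some colour to 5, so 39 + 1 = 40.

40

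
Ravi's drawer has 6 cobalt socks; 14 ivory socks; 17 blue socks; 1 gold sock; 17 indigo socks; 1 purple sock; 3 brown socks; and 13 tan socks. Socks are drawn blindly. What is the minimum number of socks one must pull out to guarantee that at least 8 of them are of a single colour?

40

Pigeonhole: the 8 colours are the holes; the socks drawn are the pigeons.
To avoid 8 of any one colour, the worst case takes at most 7 of each colour, or every sock of a colour that has fewer than 7.
That gives 6 + 7 + 7 + 1 + 7 + 1 + 3 + 7 = 39 socks with no colour reaching 8.
The next sock forces some colour to 8, so 39 + 1 = 40.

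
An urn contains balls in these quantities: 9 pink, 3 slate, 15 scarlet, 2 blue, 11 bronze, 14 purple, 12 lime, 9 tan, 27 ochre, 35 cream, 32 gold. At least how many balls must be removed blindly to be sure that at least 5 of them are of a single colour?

42

An adversary could hand out at most 4 balls per colour (slate, blue run out sooner): 4 + 3 + 4 + 2 + 4 + 4 + 4 + 4 + 4 + 4 + 4 = 41 balls and still no colour has 5.
By the pigeonhole principle, one more ball lands in a colour already at 4, so 42 draws are enough and 41 are not.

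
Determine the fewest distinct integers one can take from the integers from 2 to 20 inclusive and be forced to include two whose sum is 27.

Two chosen integers sum to 27 exactly when both halves of some pair {x, 27−x} with 7 ≤ x ≤ 27−x ≤ 20 are chosen — 7 such pairs.
The remaining 5 elements (those with no distinct partner in range) can never complete a 27-sum, so the worst case takes all of them and one from each pair: 5 + 7 = 12.
The 13th integer has to be the second member of some pair, so 12 + 1 = 13.

13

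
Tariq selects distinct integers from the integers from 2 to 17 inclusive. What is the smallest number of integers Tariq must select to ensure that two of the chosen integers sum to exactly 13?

Group the elements by complementary pair {x, 13−x}: {2,11}, {3,10}, {4,9}, …, giving 5 two-element pairs and 6 integers whose partner 13−x falls outside [2,17].
Treating each of those 11 groups as a pigeonhole, one can pick one integer per group — 11 integers — with no two summing to 13.
The 12th integer lands in an occupied pair, forcing a sum of 13.

12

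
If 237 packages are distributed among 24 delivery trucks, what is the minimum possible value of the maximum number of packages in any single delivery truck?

The 24 delivery trucks are the holes and the 237 packages are the pigeons.
If every delivery truck held at most 9 packages, the total would be at most 24 × 9 = 216, which is less than 237.
So some delivery truck holds at least ⌈237/24⌉ = 10 packages.

10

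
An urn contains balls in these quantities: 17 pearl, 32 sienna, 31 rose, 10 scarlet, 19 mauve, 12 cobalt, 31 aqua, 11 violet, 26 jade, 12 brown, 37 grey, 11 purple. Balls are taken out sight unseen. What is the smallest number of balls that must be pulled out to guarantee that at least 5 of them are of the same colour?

49

By pigeonhole, put each drawn ball into a box by colour. The largest draw with every box below 5 takes min(count, 4) from each colour.
Σ min(cᵢ, 4) = 4 + 4 + 4 + 4 + 4 + 4 + 4 + 4 + 4 + 4 + 4 + 4 = 48.
Draw number 48 + 1 = 49 must push one box to 5.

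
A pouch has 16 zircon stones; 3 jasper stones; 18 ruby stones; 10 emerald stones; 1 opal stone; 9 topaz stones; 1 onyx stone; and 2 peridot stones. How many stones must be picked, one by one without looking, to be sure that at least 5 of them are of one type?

24

Pigeonhole: put each drawn stone into a box by type. The largest draw with every box below 5 takes min(count, 4) from each type; types with fewer than 4 contribute all they have.
Σ min(cᵢ, 4) = 4 + 3 + 4 + 4 + 1 + 4 + 1 + 2 = 23.
Draw number 23 + 1 = 24 must push one box to 5.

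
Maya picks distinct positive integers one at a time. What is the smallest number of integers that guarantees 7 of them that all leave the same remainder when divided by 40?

The 40 residue classes mod 40 are the pigeonholes.
With 240 integers one could put 6 in each residue class and have no class reach 7.
The 241st integer pushes some class to 7, so 40·6 + 1 = 241.

241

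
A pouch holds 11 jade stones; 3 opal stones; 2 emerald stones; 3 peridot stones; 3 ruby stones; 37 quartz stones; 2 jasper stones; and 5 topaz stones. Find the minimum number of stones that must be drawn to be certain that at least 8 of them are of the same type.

An adversary could hand out at most 7 stones per type (6 types run out sooner): 7 + 3 + 2 + 3 + 3 + 7 + 2 + 5 = 32 stones and still no type has 8.
One more stone lands in a type already at 7, so 33 draws are enough and 32 are not.

33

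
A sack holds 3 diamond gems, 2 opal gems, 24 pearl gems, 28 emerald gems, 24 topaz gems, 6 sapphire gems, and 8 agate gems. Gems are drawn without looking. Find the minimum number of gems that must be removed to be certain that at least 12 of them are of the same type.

53

The 7 types are the holes; the gems drawn are the pigeons.
To avoid 12 of any one type, the worst case takes at most 11 of each type, or every gem of a type that has fewer than 11.
That gives 3 + 2 + 11 + 11 + 11 + 6 + 8 = 52 gems with no type reaching 12.
The next gem forces some type to 12, so 52 + 1 = 53.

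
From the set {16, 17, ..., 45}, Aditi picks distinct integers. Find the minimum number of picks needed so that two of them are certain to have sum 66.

19

Two chosen integers sum to 66 exactly when both halves of some pair {x, 66−x} with 21 ≤ x ≤ 66−x ≤ 45 are chosen — 12 such pairs.
The remaining 6 elements (those with no distinct partner in range) can never complete a 66-sum, so the worst case takes all of them and one from each pair: 6 + 12 = 18.
The 19th integer has to be the second member of some pair, so 18 + 1 = 19.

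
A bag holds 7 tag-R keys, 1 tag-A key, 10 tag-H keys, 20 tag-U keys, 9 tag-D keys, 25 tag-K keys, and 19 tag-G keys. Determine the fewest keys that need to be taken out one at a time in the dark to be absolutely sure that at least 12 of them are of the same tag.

61

Put each drawn key into a box by tag. The largest draw with every box below 12 takes min(count, 11) from each tag; tags with fewer than 11 contribute all they have.
Σ min(cᵢ, 11) = 7 + 1 + 10 + 11 + 9 + 11 + 11 = 60.
Draw number 60 + 1 = 61 must push one box to 12.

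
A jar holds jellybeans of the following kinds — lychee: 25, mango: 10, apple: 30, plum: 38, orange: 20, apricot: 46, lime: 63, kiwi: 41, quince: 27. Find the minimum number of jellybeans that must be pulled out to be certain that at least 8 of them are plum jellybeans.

270

In the worst case for collecting plum jellybeans, every non-plum jellybean comes out first.
There are 25 + 10 + 30 + 20 + 46 + 63 + 41 + 27 = 262 non-plum jellybeans altogether.
After those, each further jellybean must be plum, so 262 + 8 = 270 draws guarantee 8 plum jellybeans.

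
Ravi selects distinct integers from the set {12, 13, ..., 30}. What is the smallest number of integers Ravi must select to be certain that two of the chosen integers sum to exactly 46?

A set avoiding the sum 46 can contain at most one of each pair {x, 46−x}, plus the 5 elements whose complement lies outside the range or equal to its own complement.
The integers 12, …, 23 (12 of them) are such a set: any two sum to at least 12+13 = 25 and at most 22+23 = 45 < 46.
Any 13th integer completes one of the 7 pairs, so 13 choices force a sum of 46.

13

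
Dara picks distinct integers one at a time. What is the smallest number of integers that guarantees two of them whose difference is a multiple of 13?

Integers whose pairwise differences are multiples of 13 are exactly those sharing a remainder mod 13. The 13 residue classes mod 13 are the pigeonholes.
With 13 integers one could put 1 in each residue class and have no class reach 2.
The 14th integer pushes some class to 2, so 13·1 + 1 = 14.

14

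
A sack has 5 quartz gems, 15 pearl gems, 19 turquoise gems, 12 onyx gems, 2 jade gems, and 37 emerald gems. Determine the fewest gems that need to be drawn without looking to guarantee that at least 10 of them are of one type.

44

An adversary could hand out at most 9 gems per type (quartz, jade run out sooner): 5 + 9 + 9 + 9 + 2 + 9 = 43 gems and still no type has 10.
One more gem lands in a type already at 9, so 44 draws are enough and 43 are not.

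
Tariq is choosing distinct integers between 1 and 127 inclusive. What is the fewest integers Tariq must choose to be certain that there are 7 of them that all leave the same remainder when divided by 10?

61

The 10 residue classes mod 10 are the pigeonholes.
With 60 integers one could put 6 in each residue class and have no class reach 7.
The 61st integer pushes some class to 7, so 10·6 + 1 = 61.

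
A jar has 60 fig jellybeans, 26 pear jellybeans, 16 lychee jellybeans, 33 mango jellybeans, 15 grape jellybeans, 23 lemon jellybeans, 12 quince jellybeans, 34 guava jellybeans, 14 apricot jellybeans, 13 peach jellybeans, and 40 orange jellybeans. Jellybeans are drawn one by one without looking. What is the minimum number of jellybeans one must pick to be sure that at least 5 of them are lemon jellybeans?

268

In the worst case for collecting lemon jellybeans, every non-lemon jellybean comes out first.
There are 60 + 26 + 16 + 33 + 15 + 12 + 34 + 14 + 13 + 40 = 263 non-lemon jellybeans altogether.
After those, each further jellybean must be lemon, so 263 + 5 = 268 draws guarantee 5 lemon jellybeans.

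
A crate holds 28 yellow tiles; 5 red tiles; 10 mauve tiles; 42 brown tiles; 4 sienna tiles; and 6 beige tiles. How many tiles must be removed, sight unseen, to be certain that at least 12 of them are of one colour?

Put each drawn tile into a box by colour. The largest draw with every box below 12 takes min(count, 11) from each colour; colours with fewer than 11 contribute all they have.
Σ min(cᵢ, 11) = 11 + 5 + 10 + 11 + 4 + 6 = 47.
Draw number 47 + 1 = 48 must push one box to 12.

48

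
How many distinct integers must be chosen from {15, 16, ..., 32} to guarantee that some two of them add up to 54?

Group the elements by complementary pair {x, 54−x}: {22,32}, {23,31}, {24,30}, …, giving 5 two-element pairs; the single value 27 (it cannot pair with itself since the integers are distinct); and 7 integers whose partner 54−x falls outside [15,32].
Treating each of those 13 groups as a pigeonhole, one can pick one integer per group — 13 integers — with no two summing to 54.
The 14th integer lands in an occupied pair, forcing a sum of 54.

14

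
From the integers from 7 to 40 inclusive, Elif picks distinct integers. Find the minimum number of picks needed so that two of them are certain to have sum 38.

23

Two chosen integers sum to 38 exactly when both halves of some pair {x, 38−x} with 7 ≤ x ≤ 38−x ≤ 31 are chosen — 12 such pairs.
The remaining 10 elements (those with no distinct partner in range) can never complete a 38-sum, so the worst case takes all of them and one from each pair: 10 + 12 = 22.
By the pigeonhole principle, the 23rd integer has to be the second member of some pair, so 22 + 1 = 23.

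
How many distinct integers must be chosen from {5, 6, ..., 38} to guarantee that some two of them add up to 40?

Two chosen integers sum to 40 exactly when both halves of some pair {x, 40−x} with 5 ≤ x ≤ 40−x ≤ 35 are chosen — 15 such pairs.
The remaining 4 elements (those with no distinct partner in range) can never complete a 40-sum, so the worst case takes all of them and one from each pair: 4 + 15 = 19.
By pigeonhole, the 20th integer has to be the second member of some pair, so 19 + 1 = 20.

20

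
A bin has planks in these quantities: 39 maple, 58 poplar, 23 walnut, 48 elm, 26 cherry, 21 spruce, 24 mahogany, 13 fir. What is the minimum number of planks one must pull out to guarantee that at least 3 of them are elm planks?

207

In the worst case for collecting elm planks, every non-elm plank comes out first.
There are 39 + 58 + 23 + 26 + 21 + 24 + 13 = 204 non-elm planks altogether.
After those, each further plank must be elm, so 204 + 3 = 207 draws guarantee 3 elm planks.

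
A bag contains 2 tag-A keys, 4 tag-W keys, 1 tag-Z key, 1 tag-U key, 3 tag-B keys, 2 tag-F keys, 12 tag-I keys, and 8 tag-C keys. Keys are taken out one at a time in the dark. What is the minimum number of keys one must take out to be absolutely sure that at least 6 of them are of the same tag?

The 8 tags are the holes; the keys drawn are the pigeons.
To avoid 6 of any one tag, the worst case takes at most 5 of each tag, or every key of a tag that has fewer than 5.
That gives 2 + 4 + 1 + 1 + 3 + 2 + 5 + 5 = 23 keys with no tag reaching 6.
The next key forces some tag to 6, so 23 + 1 = 24.

24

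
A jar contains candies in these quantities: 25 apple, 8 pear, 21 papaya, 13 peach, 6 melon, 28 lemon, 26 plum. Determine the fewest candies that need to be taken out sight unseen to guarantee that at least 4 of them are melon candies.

In the worst case for collecting melon candies, every non-melon candy comes out first.
There are 25 + 8 + 21 + 13 + 28 + 26 = 121 non-melon candies altogether.
After those, each further candy must be melon, so 121 + 4 = 125 draws guarantee 4 melon candies.

125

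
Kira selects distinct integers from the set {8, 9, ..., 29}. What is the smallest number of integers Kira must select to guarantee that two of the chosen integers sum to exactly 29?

16

Group the elements by complementary pair {x, 29−x}: {8,21}, {9,20}, {10,19}, …, giving 7 two-element pairs and 8 integers whose partner 29−x falls outside [8,29].
By the pigeonhole principle, treating each of those 15 groups as a pigeonhole, one can pick one integer per group — 15 integers — with no two summing to 29.
The 16th integer lands in an occupied pair, forcing a sum of 29.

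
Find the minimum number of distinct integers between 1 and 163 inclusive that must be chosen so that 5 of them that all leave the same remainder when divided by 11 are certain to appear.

The 11 residue classes mod 11 are the pigeonholes.
With 44 integers one could put 4 in each residue class and have no class reach 5.
The 45th integer pushes some class to 5, so 11·4 + 1 = 45.

45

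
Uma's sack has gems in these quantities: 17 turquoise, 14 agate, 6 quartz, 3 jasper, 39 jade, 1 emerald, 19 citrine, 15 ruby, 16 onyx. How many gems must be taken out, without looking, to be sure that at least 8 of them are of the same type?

53

Pigeonhole: put each drawn gem into a box by type. The largest draw with every box below 8 takes min(count, 7) from each type; types with fewer than 7 contribute all they have.
Σ min(cᵢ, 7) = 7 + 7 + 6 + 3 + 7 + 1 + 7 + 7 + 7 = 52.
Draw number 52 + 1 = 53 must push one box to 8.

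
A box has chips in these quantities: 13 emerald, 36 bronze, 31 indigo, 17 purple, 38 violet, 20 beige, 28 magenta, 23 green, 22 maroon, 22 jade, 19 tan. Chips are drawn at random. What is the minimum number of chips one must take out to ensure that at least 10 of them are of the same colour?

Put each drawn chip into a box by colour. The largest draw with every box below 10 takes min(count, 9) from each colour.
Σ min(cᵢ, 9) = 9 + 9 + 9 + 9 + 9 + 9 + 9 + 9 + 9 + 9 + 9 = 99.
Draw number 99 + 1 = 100 must push one box to 10.

100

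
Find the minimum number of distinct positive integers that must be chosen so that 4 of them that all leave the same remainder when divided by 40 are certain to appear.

121

By pigeonhole, the 40 residue classes mod 40 are the pigeonholes.
With 120 integers one could put 3 in each residue class and have no class reach 4.
The 121st integer pushes some class to 4, so 40·3 + 1 = 121.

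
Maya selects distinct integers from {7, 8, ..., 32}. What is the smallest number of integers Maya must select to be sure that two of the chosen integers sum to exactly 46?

A set avoiding the sum 46 can contain at most one of each pair {x, 46−x}, plus the 8 elements whose complement lies outside the range or equal to its own complement.
The integers 7, …, 23 (17 of them) are such a set: any two sum to at least 7+8 = 15 and at most 22+23 = 45 < 46.
Any 18th integer completes one of the 9 pairs, so 18 choices force a sum of 46.

18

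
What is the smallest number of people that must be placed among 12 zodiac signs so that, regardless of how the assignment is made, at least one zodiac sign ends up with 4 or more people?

37

With 36 people one could put exactly 3 in each of the 12 zodiac signs, and no zodiac sign would reach 4.
One more person must land in a zodiac sign that already has 3, giving it 4.
So 12 × 3 + 1 = 37 people are required.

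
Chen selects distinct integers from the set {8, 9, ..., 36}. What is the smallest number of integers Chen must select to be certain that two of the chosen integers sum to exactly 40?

18

Group the elements by complementary pair {x, 40−x}: {8,32}, {9,31}, {10,30}, …, giving 12 two-element pairs, the single value 20 (it cannot pair with itself since the integers are distinct), and 4 integers whose partner 40−x falls outside [8,36].
Treating each of those 17 groups as a pigeonhole, one can pick one integer per group — 17 integers — with no two summing to 40.
The 18th integer lands in an occupied pair, forcing a sum of 40.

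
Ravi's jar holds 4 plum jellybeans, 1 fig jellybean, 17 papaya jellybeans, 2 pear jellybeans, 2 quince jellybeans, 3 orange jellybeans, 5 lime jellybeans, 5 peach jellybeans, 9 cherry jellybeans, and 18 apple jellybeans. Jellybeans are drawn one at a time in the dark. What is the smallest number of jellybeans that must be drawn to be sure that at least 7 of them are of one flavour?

Put each drawn jellybean into a box by flavour. The largest draw with every box below 7 takes min(count, 6) from each flavour; flavours with fewer than 6 contribute all they have.
Σ min(cᵢ, 6) = 4 + 1 + 6 + 2 + 2 + 3 + 5 + 5 + 6 + 6 = 40.
Draw number 40 + 1 = 41 must push one box to 7.

41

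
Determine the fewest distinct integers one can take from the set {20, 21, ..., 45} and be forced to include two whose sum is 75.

Two chosen integers sum to 75 exactly when both halves of some pair {x, 75−x} with 30 ≤ x ≤ 75−x ≤ 45 are chosen — 8 such pairs.
The remaining 10 elements (those with no distinct partner in range) can never complete a 75-sum, so the worst case takes all of them and one from each pair: 10 + 8 = 18.
Pigeonhole: the 19th integer has to be the second member of some pair, so 18 + 1 = 19.

19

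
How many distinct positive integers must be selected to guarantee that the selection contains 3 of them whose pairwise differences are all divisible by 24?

49

Integers whose pairwise differences are multiples of 24 are exactly those sharing a remainder mod 24. The 24 residue classes mod 24 are the pigeonholes.
With 48 integers one could put 2 in each residue class and have no class reach 3.
The 49th integer pushes some class to 3, so 24·2 + 1 = 49.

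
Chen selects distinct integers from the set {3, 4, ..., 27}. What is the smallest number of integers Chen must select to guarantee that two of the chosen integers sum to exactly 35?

16

Two chosen integers sum to 35 exactly when both halves of some pair {x, 35−x} with 8 ≤ x ≤ 35−x ≤ 27 are chosen — 10 such pairs.
The remaining 5 elements (those with no distinct partner in range) can never complete a 35-sum, so the worst case takes all of them and one from each pair: 5 + 10 = 15.
By pigeonhole, the 16th integer has to be the second member of some pair, so 15 + 1 = 16.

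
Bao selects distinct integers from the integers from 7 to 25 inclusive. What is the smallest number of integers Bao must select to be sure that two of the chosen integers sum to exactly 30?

12

A set avoiding the sum 30 can contain at most one of each pair {x, 30−x}, plus the 3 elements whose complement lies outside the range or equal to its own complement.
The integers 15, …, 25 (11 of them) are such a set: any two sum to at least 15+16 = 31 > 30.
Any 12th integer completes one of the 8 pairs, so 12 choices force a sum of 30.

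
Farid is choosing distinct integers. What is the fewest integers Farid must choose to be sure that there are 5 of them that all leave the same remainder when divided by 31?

Pigeonhole: the 31 residue classes mod 31 are the pigeonholes.
With 124 integers one could put 4 in each residue class and have no class reach 5.
The 125th integer pushes some class to 5, so 31·4 + 1 = 125.

125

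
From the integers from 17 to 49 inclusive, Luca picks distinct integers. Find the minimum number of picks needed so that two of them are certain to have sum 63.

Group the elements by complementary pair {x, 63−x}: {17,46}, {18,45}, {19,44}, …, giving 15 two-element pairs and 3 integers whose partner 63−x falls outside [17,49].
Treating each of those 18 groups as a pigeonhole, one can pick one integer per group — 18 integers — with no two summing to 63.
The 19th integer lands in an occupied pair, forcing a sum of 63.

19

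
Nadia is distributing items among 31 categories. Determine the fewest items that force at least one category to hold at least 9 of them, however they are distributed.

249

With 248 items one could put exactly 8 in each of the 31 categories, and no category would reach 9.
One more item must land in a category that already has 8, giving it 9.
So 31 × 8 + 1 = 249 items are required.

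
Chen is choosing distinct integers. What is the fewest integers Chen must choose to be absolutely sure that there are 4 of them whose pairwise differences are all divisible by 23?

Integers whose pairwise differences are multiples of 23 are exactly those sharing a remainder mod 23. The 23 residue classes mod 23 are the pigeonholes.
With 69 integers one could put 3 in each residue class and have no class reach 4.
The 70th integer pushes some class to 4, so 23·3 + 1 = 70.

70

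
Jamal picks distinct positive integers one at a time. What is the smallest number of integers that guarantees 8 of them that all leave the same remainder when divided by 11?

Pigeonhole: the 11 residue classes mod 11 are the pigeonholes.
With 77 integers one could put 7 in each residue class and have no class reach 8.
The 78th integer pushes some class to 8, so 11·7 + 1 = 78.

78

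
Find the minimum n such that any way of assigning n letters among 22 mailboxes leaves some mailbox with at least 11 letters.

221

With 220 letters one could put exactly 10 in each of the 22 mailboxes, and no mailbox would reach 11.
One more letter must land in a mailbox that already has 10, giving it 11.
So 22 × 10 + 1 = 221 letters are required.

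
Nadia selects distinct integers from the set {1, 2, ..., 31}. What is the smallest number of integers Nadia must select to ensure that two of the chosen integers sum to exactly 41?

21

A set avoiding the sum 41 can contain at most one of each pair {x, 41−x}, plus the 9 elements whose complement lies outside the range.
The integers 1, …, 20 (20 of them) are such a set: any two sum to at least 1+2 = 3 and at most 19+20 = 39 < 41.
Pigeonhole: any 21st integer completes one of the 11 pairs, so 21 choices force a sum of 41.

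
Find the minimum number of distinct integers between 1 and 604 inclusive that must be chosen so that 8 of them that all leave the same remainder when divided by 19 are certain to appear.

The 19 residue classes mod 19 are the pigeonholes.
With 133 integers one could put 7 in each residue class and have no class reach 8.
The 134th integer pushes some class to 8, so 19·7 + 1 = 134.

134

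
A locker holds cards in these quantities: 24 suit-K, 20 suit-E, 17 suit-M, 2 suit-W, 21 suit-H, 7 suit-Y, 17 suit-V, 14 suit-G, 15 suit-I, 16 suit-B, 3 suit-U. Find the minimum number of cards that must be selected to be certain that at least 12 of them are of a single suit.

101

By pigeonhole, put each drawn card into a box by suit. The largest draw with every box below 12 takes min(count, 11) from each suit; suits with fewer than 11 contribute all they have.
Σ min(cᵢ, 11) = 11 + 11 + 11 + 2 + 11 + 7 + 11 + 11 + 11 + 11 + 3 = 100.
Draw number 100 + 1 = 101 must push one box to 12.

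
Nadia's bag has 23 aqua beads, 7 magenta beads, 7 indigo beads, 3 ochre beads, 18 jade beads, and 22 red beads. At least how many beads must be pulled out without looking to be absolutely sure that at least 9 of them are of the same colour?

An adversary could hand out at most 8 beads per colour (magenta, indigo, ochre run out sooner): 8 + 7 + 7 + 3 + 8 + 8 = 41 beads and still no colour has 9.
Pigeonhole: one more bead lands in a colour already at 8, so 42 draws are enough and 41 are not.

42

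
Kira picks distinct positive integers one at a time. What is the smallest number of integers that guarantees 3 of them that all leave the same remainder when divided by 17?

The 17 residue classes mod 17 are the pigeonholes.
With 34 integers one could put 2 in each residue class and have no class reach 3.
The 35th integer pushes some class to 3, so 17·2 + 1 = 35.

35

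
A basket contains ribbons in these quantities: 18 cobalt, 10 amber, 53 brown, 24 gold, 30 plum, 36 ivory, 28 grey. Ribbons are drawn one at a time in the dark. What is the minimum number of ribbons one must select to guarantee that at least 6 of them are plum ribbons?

175

In the worst case for collecting plum ribbons, every non-plum ribbon comes out first.
There are 18 + 10 + 53 + 24 + 36 + 28 = 169 non-plum ribbons altogether.
After those, each further ribbon must be plum, so 169 + 6 = 175 draws guarantee 6 plum ribbons.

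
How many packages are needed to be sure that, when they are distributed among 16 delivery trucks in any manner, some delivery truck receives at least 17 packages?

257

With 256 packages one could put exactly 16 in each of the 16 delivery trucks, and no delivery truck would reach 17.
One more package must land in a delivery truck that already has 16, giving it 17.
So 16 × 16 + 1 = 257 packages are required.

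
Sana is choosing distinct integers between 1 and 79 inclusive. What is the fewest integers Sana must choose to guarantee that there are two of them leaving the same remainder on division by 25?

The 25 residue classes mod 25 are the pigeonholes.
With 25 integers one could put 1 in each residue class and have no class reach 2.
The 26th integer pushes some class to 2, so 25·1 + 1 = 26.

26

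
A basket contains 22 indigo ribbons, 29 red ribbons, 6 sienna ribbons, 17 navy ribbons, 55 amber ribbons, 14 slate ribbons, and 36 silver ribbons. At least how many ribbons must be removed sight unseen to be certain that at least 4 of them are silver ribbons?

147

In the worst case for collecting silver ribbons, every non-silver ribbon comes out first.
There are 22 + 29 + 6 + 17 + 55 + 14 = 143 non-silver ribbons altogether.
After those, each further ribbon must be silver, so 143 + 4 = 147 draws guarantee 4 silver ribbons.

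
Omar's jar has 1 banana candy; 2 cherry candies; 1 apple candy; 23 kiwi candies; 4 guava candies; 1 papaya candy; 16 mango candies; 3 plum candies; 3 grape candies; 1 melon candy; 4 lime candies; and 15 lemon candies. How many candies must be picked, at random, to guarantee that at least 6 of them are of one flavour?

36

By the pigeonhole principle, the 12 flavours are the holes; the candies drawn are the pigeons.
To avoid 6 of any one flavour, the worst case takes at most 5 of each flavour, or every candy of a flavour that has fewer than 5.
That gives 1 + 2 + 1 + 5 + 4 + 1 + 5 + 3 + 3 + 1 + 4 + 5 = 35 candies with no flavour reaching 6.
The next candy forces some flavour to 6, so 35 + 1 = 36.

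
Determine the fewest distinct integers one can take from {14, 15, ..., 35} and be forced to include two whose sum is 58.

Group the elements by complementary pair {x, 58−x}: {23,35}, {24,34}, {25,33}, …, giving 6 two-element pairs, the single value 29 (it cannot pair with itself since the integers are distinct), and 9 integers whose partner 58−x falls outside [14,35].
Treating each of those 16 groups as a pigeonhole, one can pick one integer per group — 16 integers — with no two summing to 58.
The 17th integer lands in an occupied pair, forcing a sum of 58.

17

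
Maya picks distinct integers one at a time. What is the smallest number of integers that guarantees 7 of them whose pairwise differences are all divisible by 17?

103

Integers whose pairwise differences are multiples of 17 are exactly those sharing a remainder mod 17. The 17 residue classes mod 17 are the pigeonholes.
With 102 integers one could put 6 in each residue class and have no class reach 7.
The 103rd integer pushes some class to 7, so 17·6 + 1 = 103.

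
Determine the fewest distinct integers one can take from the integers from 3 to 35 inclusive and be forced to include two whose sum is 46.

22

A set avoiding the sum 46 can contain at most one of each pair {x, 46−x}, plus the 9 elements whose complement lies outside the range or equal to its own complement.
The integers 3, …, 23 (21 of them) are such a set: any two sum to at least 3+4 = 7 and at most 22+23 = 45 < 46.
Any 22nd integer completes one of the 12 pairs, so 22 choices force a sum of 46.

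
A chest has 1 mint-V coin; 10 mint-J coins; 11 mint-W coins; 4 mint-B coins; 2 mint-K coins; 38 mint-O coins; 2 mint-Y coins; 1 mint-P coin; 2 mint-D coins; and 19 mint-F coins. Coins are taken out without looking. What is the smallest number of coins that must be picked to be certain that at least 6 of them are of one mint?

The 10 mints are the holes; the coins drawn are the pigeons.
To avoid 6 of any one mint, the worst case takes at most 5 of each mint, or every coin of a mint that has fewer than 5.
That gives 1 + 5 + 5 + 4 + 2 + 5 + 2 + 1 + 2 + 5 = 32 coins with no mint reaching 6.
The next coin forces some mint to 6, so 32 + 1 = 33.

33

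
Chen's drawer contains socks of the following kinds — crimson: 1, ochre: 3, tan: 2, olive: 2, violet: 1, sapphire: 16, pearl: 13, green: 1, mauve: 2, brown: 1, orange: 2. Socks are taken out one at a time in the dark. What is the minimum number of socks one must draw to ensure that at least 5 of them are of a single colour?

24

Put each drawn sock into a box by colour. The largest draw with every box below 5 takes min(count, 4) from each colour; colours with fewer than 4 contribute all they have.
Σ min(cᵢ, 4) = 1 + 3 + 2 + 2 + 1 + 4 + 4 + 1 + 2 + 1 + 2 = 23.
Draw number 23 + 1 = 24 must push one box to 5.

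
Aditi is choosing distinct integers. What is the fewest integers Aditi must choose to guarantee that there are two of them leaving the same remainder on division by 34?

35

The 34 residue classes mod 34 are the pigeonholes.
With 34 integers one could put 1 in each residue class and have no class reach 2.
The 35th integer pushes some class to 2, so 34·1 + 1 = 35.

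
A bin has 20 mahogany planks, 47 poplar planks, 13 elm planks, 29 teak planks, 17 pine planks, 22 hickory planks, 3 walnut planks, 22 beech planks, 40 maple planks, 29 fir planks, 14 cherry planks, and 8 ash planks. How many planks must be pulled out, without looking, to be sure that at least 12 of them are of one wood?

122

Put each drawn plank into a box by wood. The largest draw with every box below 12 takes min(count, 11) from each wood; woods with fewer than 11 contribute all they have.
Σ min(cᵢ, 11) = 11 + 11 + 11 + 11 + 11 + 11 + 3 + 11 + 11 + 11 + 11 + 8 = 121.
Draw number 121 + 1 = 122 must push one box to 12.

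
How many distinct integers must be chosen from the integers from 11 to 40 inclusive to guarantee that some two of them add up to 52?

Two chosen integers sum to 52 exactly when both halves of some pair {x, 52−x} with 12 ≤ x ≤ 52−x ≤ 40 are chosen — 14 such pairs.
The remaining 2 elements (those with no distinct partner in range) can never complete a 52-sum, so the worst case takes all of them and one from each pair: 2 + 14 = 16.
The 17th integer has to be the second member of some pair, so 16 + 1 = 17.

17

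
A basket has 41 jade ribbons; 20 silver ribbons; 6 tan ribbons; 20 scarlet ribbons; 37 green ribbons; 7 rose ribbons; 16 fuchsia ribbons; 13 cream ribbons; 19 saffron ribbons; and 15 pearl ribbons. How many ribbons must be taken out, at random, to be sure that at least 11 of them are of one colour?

An adversary could hand out at most 10 ribbons per colour (tan, rose run out sooner): 10 + 10 + 6 + 10 + 10 + 7 + 10 + 10 + 10 + 10 = 93 ribbons and still no colour has 11.
Pigeonhole: one more ribbon lands in a colour already at 10, so 94 draws are enough and 93 are not.

94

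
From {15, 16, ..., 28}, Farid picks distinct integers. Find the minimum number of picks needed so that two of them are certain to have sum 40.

10

Group the elements by complementary pair {x, 40−x}: {15,25}, {16,24}, {17,23}, …, giving 5 two-element pairs, the single value 20 (it cannot pair with itself since the integers are distinct), and 3 integers whose partner 40−x falls outside [15,28].
Treating each of those 9 groups as a pigeonhole, one can pick one integer per group — 9 integers — with no two summing to 40.
The 10th integer lands in an occupied pair, forcing a sum of 40.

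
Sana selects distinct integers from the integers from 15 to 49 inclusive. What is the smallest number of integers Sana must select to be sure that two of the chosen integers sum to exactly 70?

Two chosen integers sum to 70 exactly when both halves of some pair {x, 70−x} with 21 ≤ x ≤ 70−x ≤ 49 are chosen — 14 such pairs.
The remaining 7 elements (those with no distinct partner in range) can never complete a 70-sum, so the worst case takes all of them and one from each pair: 7 + 14 = 21.
The 22nd integer has to be the second member of some pair, so 21 + 1 = 22.

22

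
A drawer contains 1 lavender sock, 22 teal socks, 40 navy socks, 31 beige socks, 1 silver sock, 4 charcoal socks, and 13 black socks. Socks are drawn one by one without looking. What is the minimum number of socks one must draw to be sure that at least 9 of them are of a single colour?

By the pigeonhole principle, the 7 colours are the holes; the socks drawn are the pigeons.
To avoid 9 of any one colour, the worst case takes at most 8 of each colour, or every sock of a colour that has fewer than 8.
That gives 1 + 8 + 8 + 8 + 1 + 4 + 8 = 38 socks with no colour reaching 9.
The next sock forces some colour to 9, so 38 + 1 = 39.

39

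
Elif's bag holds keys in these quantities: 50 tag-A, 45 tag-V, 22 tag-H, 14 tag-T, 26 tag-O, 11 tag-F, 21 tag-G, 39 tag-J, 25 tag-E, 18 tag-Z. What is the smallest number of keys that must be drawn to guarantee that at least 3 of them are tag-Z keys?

256

In the worst case for collecting tag-Z keys, every non-tag-Z key comes out first.
There are 50 + 45 + 22 + 14 + 26 + 11 + 21 + 39 + 25 = 253 non-tag-Z keys altogether.
After those, each further key must be tag-Z, so 253 + 3 = 256 draws guarantee 3 tag-Z keys.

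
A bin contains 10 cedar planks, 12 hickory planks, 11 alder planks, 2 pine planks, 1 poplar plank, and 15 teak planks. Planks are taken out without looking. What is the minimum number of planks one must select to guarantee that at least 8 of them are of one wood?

32

An adversary could hand out at most 7 planks per wood (pine, poplar run out sooner): 7 + 7 + 7 + 2 + 1 + 7 = 31 planks and still no wood has 8.
Pigeonhole: one more plank lands in a wood already at 7, so 32 draws are enough and 31 are not.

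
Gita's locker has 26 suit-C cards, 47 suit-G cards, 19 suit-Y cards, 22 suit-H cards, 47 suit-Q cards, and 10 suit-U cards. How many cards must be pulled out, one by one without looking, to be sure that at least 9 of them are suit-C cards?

154

In the worst case for collecting suit-C cards, every non-suit-C card comes out first.
There are 47 + 19 + 22 + 47 + 10 = 145 non-suit-C cards altogether.
After those, each further card must be suit-C, so 145 + 9 = 154 draws guarantee 9 suit-C cards.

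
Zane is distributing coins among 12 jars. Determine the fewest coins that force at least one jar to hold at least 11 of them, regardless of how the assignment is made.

With 120 coins one could put exactly 10 in each of the 12 jars, and no jar would reach 11.
One more coin must land in a jar that already has 10, giving it 11.
So 12 × 10 + 1 = 121 coins are required.

121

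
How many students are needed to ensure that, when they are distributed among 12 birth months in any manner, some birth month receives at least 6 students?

61

With 60 students one could put exactly 5 in each of the 12 birth months, and no birth month would reach 6.
Pigeonhole: one more student must land in a birth month that already has 5, giving it 6.
So 12 × 5 + 1 = 61 students are required.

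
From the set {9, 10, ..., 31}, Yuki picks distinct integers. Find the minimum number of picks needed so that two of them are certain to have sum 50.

A set avoiding the sum 50 can contain at most one of each pair {x, 50−x}, plus the 11 elements whose complement lies outside the range or equal to its own complement.
The integers 9, …, 25 (17 of them) are such a set: any two sum to at least 9+10 = 19 and at most 24+25 = 49 < 50.
Any 18th integer completes one of the 6 pairs, so 18 choices force a sum of 50.

18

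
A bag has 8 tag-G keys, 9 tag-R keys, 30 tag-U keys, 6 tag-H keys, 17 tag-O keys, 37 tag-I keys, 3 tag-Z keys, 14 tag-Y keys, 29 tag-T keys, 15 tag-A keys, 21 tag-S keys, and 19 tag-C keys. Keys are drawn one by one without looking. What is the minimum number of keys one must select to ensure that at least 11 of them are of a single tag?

An adversary could hand out at most 10 keys per tag (4 tags run out sooner): 8 + 9 + 10 + 6 + 10 + 10 + 3 + 10 + 10 + 10 + 10 + 10 = 106 keys and still no tag has 11.
One more key lands in a tag already at 10, so 107 draws are enough and 106 are not.

107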